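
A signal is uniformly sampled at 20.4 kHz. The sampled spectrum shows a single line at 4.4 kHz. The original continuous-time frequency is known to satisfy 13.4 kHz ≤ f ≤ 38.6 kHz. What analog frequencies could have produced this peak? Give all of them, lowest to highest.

Frequencies that alias to 4.4 kHz are k·fs ± 4.4 kHz for integer k ≥ 0.
k=0: 4.4 kHz.
k=1: 16 kHz, 24.8 kHz.
k=2: 36.4 kHz, 45.2 kHz.
k=3: 56.8 kHz, 65.6 kHz.
Within [13.4 kHz, 38.6 kHz]: 16 kHz, 24.8 kHz, 36.4 kHz.

16 kHz, 24.8 kHz, 36.4 kHz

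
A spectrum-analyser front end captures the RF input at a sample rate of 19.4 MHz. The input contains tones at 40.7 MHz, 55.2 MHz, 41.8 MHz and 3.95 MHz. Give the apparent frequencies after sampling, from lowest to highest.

1.9 MHz, 3 MHz, 3.95 MHz

fs/2 = 9.7 MHz.
40.7 MHz mod fs = 1.9 MHz.
1.9 MHz ≤ fs/2 = 9.7 MHz, appears at 1.9 MHz.
55.2 MHz mod fs = 16.4 MHz.
16.4 MHz > fs/2 = 9.7 MHz, folds to fs − 16.4 MHz = 3 MHz.
41.8 MHz mod fs = 3 MHz.
3 MHz ≤ fs/2 = 9.7 MHz, appears at 3 MHz.
3.95 MHz ≤ fs/2 = 9.7 MHz, passes unchanged.
Distinct values: {1.9 MHz, 3 MHz, 3.95 MHz}.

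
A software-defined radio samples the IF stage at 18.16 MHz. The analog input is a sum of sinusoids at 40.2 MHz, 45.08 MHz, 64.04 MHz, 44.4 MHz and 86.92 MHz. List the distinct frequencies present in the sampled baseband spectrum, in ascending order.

fs/2 = 9.08 MHz.
40.2 MHz mod fs = 3.88 MHz.
3.88 MHz ≤ fs/2 = 9.08 MHz, appears at 3.88 MHz.
45.08 MHz mod fs = 8.76 MHz.
8.76 MHz ≤ fs/2 = 9.08 MHz, appears at 8.76 MHz.
64.04 MHz mod fs = 9.56 MHz.
9.56 MHz > fs/2 = 9.08 MHz, folds to fs − 9.56 MHz = 8.6 MHz.
44.4 MHz mod fs = 8.08 MHz.
8.08 MHz ≤ fs/2 = 9.08 MHz, appears at 8.08 MHz.
86.92 MHz mod fs = 14.28 MHz.
14.28 MHz > fs/2 = 9.08 MHz, folds to fs − 14.28 MHz = 3.88 MHz.
Distinct values: {3.88 MHz, 8.08 MHz, 8.6 MHz, 8.76 MHz}.

3.88 MHz, 8.08 MHz, 8.6 MHz, 8.76 MHz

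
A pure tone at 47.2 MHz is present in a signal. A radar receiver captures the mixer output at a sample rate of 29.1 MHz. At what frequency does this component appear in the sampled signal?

47.2 MHz mod fs = 18.1 MHz.
18.1 MHz > fs/2 = 14.55 MHz, folds to fs − 18.1 MHz = 11 MHz.

11 MHz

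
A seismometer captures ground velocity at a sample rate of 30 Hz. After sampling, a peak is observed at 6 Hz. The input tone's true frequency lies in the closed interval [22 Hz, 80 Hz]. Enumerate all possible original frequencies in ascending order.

24 Hz, 36 Hz, 54 Hz, 66 Hz

Frequencies that alias to 6 Hz are k·fs ± 6 Hz for integer k ≥ 0.
k=0: 6 Hz.
k=1: 24 Hz, 36 Hz.
k=2: 54 Hz, 66 Hz.
k=3: 84 Hz, 96 Hz.
Within [22 Hz, 80 Hz]: 24 Hz, 36 Hz, 54 Hz, 66 Hz.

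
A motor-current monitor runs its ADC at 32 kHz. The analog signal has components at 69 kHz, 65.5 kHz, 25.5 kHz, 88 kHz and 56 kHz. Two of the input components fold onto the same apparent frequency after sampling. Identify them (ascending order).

fs/2 = 16 kHz.
69 kHz mod fs = 5 kHz.
5 kHz ≤ fs/2 = 16 kHz, appears at 5 kHz.
65.5 kHz mod fs = 1.5 kHz.
1.5 kHz ≤ fs/2 = 16 kHz, appears at 1.5 kHz.
25.5 kHz > fs/2 = 16 kHz, folds to fs − 25.5 kHz = 6.5 kHz.
88 kHz mod fs = 24 kHz.
24 kHz > fs/2 = 16 kHz, folds to fs − 24 kHz = 8 kHz.
56 kHz mod fs = 24 kHz.
24 kHz > fs/2 = 16 kHz, folds to fs − 24 kHz = 8 kHz.
56 kHz and 88 kHz both map to 8 kHz.

56 kHz, 88 kHz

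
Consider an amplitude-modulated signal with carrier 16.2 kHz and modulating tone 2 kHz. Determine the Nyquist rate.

AM sidebands sit at fc ± fm = 14.2 kHz and 18.2 kHz.
Highest-frequency component: 18.2 kHz.
Nyquist rate = 2 × 18.2 kHz = 36.4 kHz.

36.4 kHz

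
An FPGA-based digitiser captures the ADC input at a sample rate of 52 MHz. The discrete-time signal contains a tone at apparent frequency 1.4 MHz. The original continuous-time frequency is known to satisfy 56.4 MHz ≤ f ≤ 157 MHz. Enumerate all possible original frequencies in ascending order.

Frequencies that alias to 1.4 MHz are k·fs ± 1.4 MHz for integer k ≥ 0.
k=0: 1.4 MHz.
k=1: 50.6 MHz, 53.4 MHz.
k=2: 102.6 MHz, 105.4 MHz.
k=3: 154.6 MHz, 157.4 MHz.
k=4: 206.6 MHz, 209.4 MHz.
Within [56.4 MHz, 157 MHz]: 102.6 MHz, 105.4 MHz, 154.6 MHz.

102.6 MHz, 105.4 MHz, 154.6 MHz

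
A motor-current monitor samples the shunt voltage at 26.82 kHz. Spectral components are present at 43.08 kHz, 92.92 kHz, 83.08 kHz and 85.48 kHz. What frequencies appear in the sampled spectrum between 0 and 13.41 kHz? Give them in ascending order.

fs/2 = 13.41 kHz.
43.08 kHz mod fs = 16.26 kHz.
16.26 kHz > fs/2 = 13.41 kHz, folds to fs − 16.26 kHz = 10.56 kHz.
92.92 kHz mod fs = 12.46 kHz.
12.46 kHz ≤ fs/2 = 13.41 kHz, appears at 12.46 kHz.
83.08 kHz mod fs = 2.62 kHz.
2.62 kHz ≤ fs/2 = 13.41 kHz, appears at 2.62 kHz.
85.48 kHz mod fs = 5.02 kHz.
5.02 kHz ≤ fs/2 = 13.41 kHz, appears at 5.02 kHz.
Distinct values: {2.62 kHz, 5.02 kHz, 10.56 kHz, 12.46 kHz}.

2.62 kHz, 5.02 kHz, 10.56 kHz, 12.46 kHz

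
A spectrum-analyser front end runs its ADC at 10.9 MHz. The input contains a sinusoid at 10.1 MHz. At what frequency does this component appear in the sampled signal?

10.1 MHz > fs/2 = 5.45 MHz, folds to fs − 10.1 MHz = 0.8 MHz.

0.8 MHz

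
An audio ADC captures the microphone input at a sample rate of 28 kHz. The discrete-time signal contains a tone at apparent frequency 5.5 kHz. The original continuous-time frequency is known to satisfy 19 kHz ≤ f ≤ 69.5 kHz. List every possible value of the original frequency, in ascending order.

Frequencies that alias to 5.5 kHz are k·fs ± 5.5 kHz for integer k ≥ 0.
k=0: 5.5 kHz.
k=1: 22.5 kHz, 33.5 kHz.
k=2: 50.5 kHz, 61.5 kHz.
k=3: 78.5 kHz, 89.5 kHz.
Within [19 kHz, 69.5 kHz]: 22.5 kHz, 33.5 kHz, 50.5 kHz, 61.5 kHz.

22.5 kHz, 33.5 kHz, 50.5 kHz, 61.5 kHz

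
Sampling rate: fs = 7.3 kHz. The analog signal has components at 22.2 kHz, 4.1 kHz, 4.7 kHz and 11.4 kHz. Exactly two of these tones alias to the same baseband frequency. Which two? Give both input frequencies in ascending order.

4.1 kHz, 11.4 kHz

fs/2 = 3.65 kHz.
22.2 kHz mod fs = 0.3 kHz.
0.3 kHz ≤ fs/2 = 3.65 kHz, appears at 0.3 kHz.
4.1 kHz > fs/2 = 3.65 kHz, folds to fs − 4.1 kHz = 3.2 kHz.
4.7 kHz > fs/2 = 3.65 kHz, folds to fs − 4.7 kHz = 2.6 kHz.
11.4 kHz mod fs = 4.1 kHz.
4.1 kHz > fs/2 = 3.65 kHz, folds to fs − 4.1 kHz = 3.2 kHz.
4.1 kHz and 11.4 kHz both map to 3.2 kHz.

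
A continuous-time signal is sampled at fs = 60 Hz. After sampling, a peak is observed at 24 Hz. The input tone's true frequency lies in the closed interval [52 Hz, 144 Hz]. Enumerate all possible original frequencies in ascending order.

84 Hz, 96 Hz, 144 Hz

Frequencies that alias to 24 Hz are k·fs ± 24 Hz for integer k ≥ 0.
k=0: 24 Hz.
k=1: 36 Hz, 84 Hz.
k=2: 96 Hz, 144 Hz.
k=3: 156 Hz, 204 Hz.
Within [52 Hz, 144 Hz]: 84 Hz, 96 Hz, 144 Hz.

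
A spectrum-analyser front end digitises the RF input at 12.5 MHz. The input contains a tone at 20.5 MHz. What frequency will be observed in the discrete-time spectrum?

20.5 MHz mod fs = 8 MHz.
8 MHz > fs/2 = 6.25 MHz, folds to fs − 8 MHz = 4.5 MHz.

4.5 MHz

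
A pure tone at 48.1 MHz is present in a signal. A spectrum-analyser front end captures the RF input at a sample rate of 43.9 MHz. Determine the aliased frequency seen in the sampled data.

4.2 MHz

48.1 MHz mod fs = 4.2 MHz.
4.2 MHz ≤ fs/2 = 21.95 MHz, appears at 4.2 MHz.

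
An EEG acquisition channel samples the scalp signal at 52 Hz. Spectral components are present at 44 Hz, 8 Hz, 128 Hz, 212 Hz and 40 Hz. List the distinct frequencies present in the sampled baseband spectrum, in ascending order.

fs/2 = 26 Hz.
44 Hz > fs/2 = 26 Hz, folds to fs − 44 Hz = 8 Hz.
8 Hz ≤ fs/2 = 26 Hz, passes unchanged.
128 Hz mod fs = 24 Hz.
24 Hz ≤ fs/2 = 26 Hz, appears at 24 Hz.
212 Hz mod fs = 4 Hz.
4 Hz ≤ fs/2 = 26 Hz, appears at 4 Hz.
40 Hz > fs/2 = 26 Hz, folds to fs − 40 Hz = 12 Hz.
Distinct values: {4 Hz, 8 Hz, 12 Hz, 24 Hz}.

4 Hz, 8 Hz, 12 Hz, 24 Hz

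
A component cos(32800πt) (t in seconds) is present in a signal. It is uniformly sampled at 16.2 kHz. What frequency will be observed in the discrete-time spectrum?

0.2 kHz

ω = 32800π rad/s → f = ω/(2π) = 16400 Hz = 16.4 kHz.
16.4 kHz mod fs = 0.2 kHz.
0.2 kHz ≤ fs/2 = 8.1 kHz, appears at 0.2 kHz.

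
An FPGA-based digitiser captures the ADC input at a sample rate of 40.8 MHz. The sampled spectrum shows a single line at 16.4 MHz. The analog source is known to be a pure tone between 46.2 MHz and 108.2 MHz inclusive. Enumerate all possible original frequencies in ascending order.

57.2 MHz, 65.2 MHz, 98 MHz, 106 MHz

Frequencies that alias to 16.4 MHz are k·fs ± 16.4 MHz for integer k ≥ 0.
k=0: 16.4 MHz.
k=1: 24.4 MHz, 57.2 MHz.
k=2: 65.2 MHz, 98 MHz.
k=3: 106 MHz, 138.8 MHz.
k=4: 146.8 MHz, 179.6 MHz.
Within [46.2 MHz, 108.2 MHz]: 57.2 MHz, 65.2 MHz, 98 MHz, 106 MHz.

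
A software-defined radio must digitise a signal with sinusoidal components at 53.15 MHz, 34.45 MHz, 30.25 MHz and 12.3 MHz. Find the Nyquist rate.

106.3 MHz

Highest-frequency component: 53.15 MHz.
Nyquist rate = 2 × 53.15 MHz = 106.3 MHz.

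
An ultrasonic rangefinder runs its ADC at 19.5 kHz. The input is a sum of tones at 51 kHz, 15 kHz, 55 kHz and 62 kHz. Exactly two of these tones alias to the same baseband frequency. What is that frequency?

3.5 kHz

fs/2 = 9.75 kHz.
51 kHz mod fs = 12 kHz.
12 kHz > fs/2 = 9.75 kHz, folds to fs − 12 kHz = 7.5 kHz.
15 kHz > fs/2 = 9.75 kHz, folds to fs − 15 kHz = 4.5 kHz.
55 kHz mod fs = 16 kHz.
16 kHz > fs/2 = 9.75 kHz, folds to fs − 16 kHz = 3.5 kHz.
62 kHz mod fs = 3.5 kHz.
3.5 kHz ≤ fs/2 = 9.75 kHz, appears at 3.5 kHz.
55 kHz and 62 kHz both map to 3.5 kHz.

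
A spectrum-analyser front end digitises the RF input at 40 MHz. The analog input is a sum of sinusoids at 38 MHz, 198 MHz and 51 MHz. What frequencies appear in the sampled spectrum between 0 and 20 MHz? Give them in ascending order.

2 MHz, 11 MHz

fs/2 = 20 MHz.
38 MHz > fs/2 = 20 MHz, folds to fs − 38 MHz = 2 MHz.
198 MHz mod fs = 38 MHz.
38 MHz > fs/2 = 20 MHz, folds to fs − 38 MHz = 2 MHz.
51 MHz mod fs = 11 MHz.
11 MHz ≤ fs/2 = 20 MHz, appears at 11 MHz.
Distinct values: {2 MHz, 11 MHz}.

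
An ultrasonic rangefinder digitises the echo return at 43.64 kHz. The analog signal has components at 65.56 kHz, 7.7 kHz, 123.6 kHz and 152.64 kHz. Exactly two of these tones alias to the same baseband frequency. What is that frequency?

21.72 kHz

fs/2 = 21.82 kHz.
65.56 kHz mod fs = 21.92 kHz.
21.92 kHz > fs/2 = 21.82 kHz, folds to fs − 21.92 kHz = 21.72 kHz.
7.7 kHz ≤ fs/2 = 21.82 kHz, passes unchanged.
123.6 kHz mod fs = 36.32 kHz.
36.32 kHz > fs/2 = 21.82 kHz, folds to fs − 36.32 kHz = 7.32 kHz.
152.64 kHz mod fs = 21.72 kHz.
21.72 kHz ≤ fs/2 = 21.82 kHz, appears at 21.72 kHz.
65.56 kHz and 152.64 kHz both map to 21.72 kHz.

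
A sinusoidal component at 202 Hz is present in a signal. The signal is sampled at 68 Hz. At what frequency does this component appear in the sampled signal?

202 Hz mod fs = 66 Hz.
66 Hz > fs/2 = 34 Hz, folds to fs − 66 Hz = 2 Hz.

2 Hz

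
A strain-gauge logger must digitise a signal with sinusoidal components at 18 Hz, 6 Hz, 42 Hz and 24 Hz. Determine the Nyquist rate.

Highest-frequency component: 42 Hz.
Nyquist rate = 2 × 42 Hz = 84 Hz.

84 Hz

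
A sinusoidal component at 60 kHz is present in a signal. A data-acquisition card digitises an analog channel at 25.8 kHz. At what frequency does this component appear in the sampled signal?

8.4 kHz

60 kHz mod fs = 8.4 kHz.
8.4 kHz ≤ fs/2 = 12.9 kHz, appears at 8.4 kHz.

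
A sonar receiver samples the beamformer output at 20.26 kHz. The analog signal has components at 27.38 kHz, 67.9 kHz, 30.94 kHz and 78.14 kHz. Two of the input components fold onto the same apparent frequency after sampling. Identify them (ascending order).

fs/2 = 10.13 kHz.
27.38 kHz mod fs = 7.12 kHz.
7.12 kHz ≤ fs/2 = 10.13 kHz, appears at 7.12 kHz.
67.9 kHz mod fs = 7.12 kHz.
7.12 kHz ≤ fs/2 = 10.13 kHz, appears at 7.12 kHz.
30.94 kHz mod fs = 10.68 kHz.
10.68 kHz > fs/2 = 10.13 kHz, folds to fs − 10.68 kHz = 9.58 kHz.
78.14 kHz mod fs = 17.36 kHz.
17.36 kHz > fs/2 = 10.13 kHz, folds to fs − 17.36 kHz = 2.9 kHz.
27.38 kHz and 67.9 kHz both map to 7.12 kHz.

27.38 kHz, 67.9 kHz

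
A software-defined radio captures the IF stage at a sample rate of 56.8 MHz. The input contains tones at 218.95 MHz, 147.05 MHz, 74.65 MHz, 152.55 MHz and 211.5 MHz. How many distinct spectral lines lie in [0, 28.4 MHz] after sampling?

fs/2 = 28.4 MHz.
218.95 MHz mod fs = 48.55 MHz.
48.55 MHz > fs/2 = 28.4 MHz, folds to fs − 48.55 MHz = 8.25 MHz.
147.05 MHz mod fs = 33.45 MHz.
33.45 MHz > fs/2 = 28.4 MHz, folds to fs − 33.45 MHz = 23.35 MHz.
74.65 MHz mod fs = 17.85 MHz.
17.85 MHz ≤ fs/2 = 28.4 MHz, appears at 17.85 MHz.
152.55 MHz mod fs = 38.95 MHz.
38.95 MHz > fs/2 = 28.4 MHz, folds to fs − 38.95 MHz = 17.85 MHz.
211.5 MHz mod fs = 41.1 MHz.
41.1 MHz > fs/2 = 28.4 MHz, folds to fs − 41.1 MHz = 15.7 MHz.
Distinct values: {8.25 MHz, 15.7 MHz, 17.85 MHz, 23.35 MHz} → 4.

4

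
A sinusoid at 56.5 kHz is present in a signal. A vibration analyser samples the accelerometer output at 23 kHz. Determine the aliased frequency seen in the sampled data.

10.5 kHz

56.5 kHz mod fs = 10.5 kHz.
10.5 kHz ≤ fs/2 = 11.5 kHz, appears at 10.5 kHz.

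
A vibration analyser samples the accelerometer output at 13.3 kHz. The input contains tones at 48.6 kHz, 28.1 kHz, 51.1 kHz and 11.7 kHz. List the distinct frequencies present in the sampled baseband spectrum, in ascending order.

fs/2 = 6.65 kHz.
48.6 kHz mod fs = 8.7 kHz.
8.7 kHz > fs/2 = 6.65 kHz, folds to fs − 8.7 kHz = 4.6 kHz.
28.1 kHz mod fs = 1.5 kHz.
1.5 kHz ≤ fs/2 = 6.65 kHz, appears at 1.5 kHz.
51.1 kHz mod fs = 11.2 kHz.
11.2 kHz > fs/2 = 6.65 kHz, folds to fs − 11.2 kHz = 2.1 kHz.
11.7 kHz > fs/2 = 6.65 kHz, folds to fs − 11.7 kHz = 1.6 kHz.
Distinct values: {1.5 kHz, 1.6 kHz, 2.1 kHz, 4.6 kHz}.

1.5 kHz, 1.6 kHz, 2.1 kHz, 4.6 kHz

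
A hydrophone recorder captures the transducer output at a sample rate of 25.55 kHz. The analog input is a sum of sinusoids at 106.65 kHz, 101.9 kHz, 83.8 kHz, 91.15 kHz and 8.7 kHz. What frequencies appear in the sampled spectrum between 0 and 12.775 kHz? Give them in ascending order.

fs/2 = 12.775 kHz.
106.65 kHz mod fs = 4.45 kHz.
4.45 kHz ≤ fs/2 = 12.775 kHz, appears at 4.45 kHz.
101.9 kHz mod fs = 25.25 kHz.
25.25 kHz > fs/2 = 12.775 kHz, folds to fs − 25.25 kHz = 0.3 kHz.
83.8 kHz mod fs = 7.15 kHz.
7.15 kHz ≤ fs/2 = 12.775 kHz, appears at 7.15 kHz.
91.15 kHz mod fs = 14.5 kHz.
14.5 kHz > fs/2 = 12.775 kHz, folds to fs − 14.5 kHz = 11.05 kHz.
8.7 kHz ≤ fs/2 = 12.775 kHz, passes unchanged.
Distinct values: {0.3 kHz, 4.45 kHz, 7.15 kHz, 8.7 kHz, 11.05 kHz}.

0.3 kHz, 4.45 kHz, 7.15 kHz, 8.7 kHz, 11.05 kHz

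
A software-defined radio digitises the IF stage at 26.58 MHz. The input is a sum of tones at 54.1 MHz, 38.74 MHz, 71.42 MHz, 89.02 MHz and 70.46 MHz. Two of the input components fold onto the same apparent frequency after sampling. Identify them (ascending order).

fs/2 = 13.29 MHz.
54.1 MHz mod fs = 0.94 MHz.
0.94 MHz ≤ fs/2 = 13.29 MHz, appears at 0.94 MHz.
38.74 MHz mod fs = 12.16 MHz.
12.16 MHz ≤ fs/2 = 13.29 MHz, appears at 12.16 MHz.
71.42 MHz mod fs = 18.26 MHz.
18.26 MHz > fs/2 = 13.29 MHz, folds to fs − 18.26 MHz = 8.32 MHz.
89.02 MHz mod fs = 9.28 MHz.
9.28 MHz ≤ fs/2 = 13.29 MHz, appears at 9.28 MHz.
70.46 MHz mod fs = 17.3 MHz.
17.3 MHz > fs/2 = 13.29 MHz, folds to fs − 17.3 MHz = 9.28 MHz.
70.46 MHz and 89.02 MHz both map to 9.28 MHz.

70.46 MHz, 89.02 MHz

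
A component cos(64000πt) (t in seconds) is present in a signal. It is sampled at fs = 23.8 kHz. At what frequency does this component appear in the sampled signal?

ω = 64000π rad/s → f = ω/(2π) = 32000 Hz = 32 kHz.
32 kHz mod fs = 8.2 kHz.
8.2 kHz ≤ fs/2 = 11.9 kHz, appears at 8.2 kHz.

8.2 kHz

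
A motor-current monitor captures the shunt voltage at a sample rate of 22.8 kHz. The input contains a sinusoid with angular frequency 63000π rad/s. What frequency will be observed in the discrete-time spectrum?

8.7 kHz

ω = 63000π rad/s → f = ω/(2π) = 31500 Hz = 31.5 kHz.
31.5 kHz mod fs = 8.7 kHz.
8.7 kHz ≤ fs/2 = 11.4 kHz, appears at 8.7 kHz.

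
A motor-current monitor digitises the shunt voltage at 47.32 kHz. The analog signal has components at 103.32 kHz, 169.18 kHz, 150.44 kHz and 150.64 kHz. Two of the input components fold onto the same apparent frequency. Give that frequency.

8.68 kHz

fs/2 = 23.66 kHz.
103.32 kHz mod fs = 8.68 kHz.
8.68 kHz ≤ fs/2 = 23.66 kHz, appears at 8.68 kHz.
169.18 kHz mod fs = 27.22 kHz.
27.22 kHz > fs/2 = 23.66 kHz, folds to fs − 27.22 kHz = 20.1 kHz.
150.44 kHz mod fs = 8.48 kHz.
8.48 kHz ≤ fs/2 = 23.66 kHz, appears at 8.48 kHz.
150.64 kHz mod fs = 8.68 kHz.
8.68 kHz ≤ fs/2 = 23.66 kHz, appears at 8.68 kHz.
103.32 kHz and 150.64 kHz both map to 8.68 kHz.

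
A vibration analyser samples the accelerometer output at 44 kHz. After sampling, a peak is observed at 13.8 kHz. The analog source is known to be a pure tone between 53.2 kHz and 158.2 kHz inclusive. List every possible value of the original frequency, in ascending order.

57.8 kHz, 74.2 kHz, 101.8 kHz, 118.2 kHz, 145.8 kHz

Frequencies that alias to 13.8 kHz are k·fs ± 13.8 kHz for integer k ≥ 0.
k=0: 13.8 kHz.
k=1: 30.2 kHz, 57.8 kHz.
k=2: 74.2 kHz, 101.8 kHz.
k=3: 118.2 kHz, 145.8 kHz.
k=4: 162.2 kHz, 189.8 kHz.
Within [53.2 kHz, 158.2 kHz]: 57.8 kHz, 74.2 kHz, 101.8 kHz, 118.2 kHz, 145.8 kHz.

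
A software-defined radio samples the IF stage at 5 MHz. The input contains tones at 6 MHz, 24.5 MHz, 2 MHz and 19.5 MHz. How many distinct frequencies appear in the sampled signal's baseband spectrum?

fs/2 = 2.5 MHz.
6 MHz mod fs = 1 MHz.
1 MHz ≤ fs/2 = 2.5 MHz, appears at 1 MHz.
24.5 MHz mod fs = 4.5 MHz.
4.5 MHz > fs/2 = 2.5 MHz, folds to fs − 4.5 MHz = 0.5 MHz.
2 MHz ≤ fs/2 = 2.5 MHz, passes unchanged.
19.5 MHz mod fs = 4.5 MHz.
4.5 MHz > fs/2 = 2.5 MHz, folds to fs − 4.5 MHz = 0.5 MHz.
Distinct values: {0.5 MHz, 1 MHz, 2 MHz} → 3.

3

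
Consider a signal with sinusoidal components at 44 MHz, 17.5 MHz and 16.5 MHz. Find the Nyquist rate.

Highest-frequency component: 44 MHz.
Nyquist rate = 2 × 44 MHz = 88 MHz.

88 MHz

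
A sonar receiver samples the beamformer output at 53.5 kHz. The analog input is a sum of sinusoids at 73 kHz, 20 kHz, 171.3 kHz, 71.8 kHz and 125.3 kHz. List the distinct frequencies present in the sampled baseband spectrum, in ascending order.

10.8 kHz, 18.3 kHz, 19.5 kHz, 20 kHz

fs/2 = 26.75 kHz.
73 kHz mod fs = 19.5 kHz.
19.5 kHz ≤ fs/2 = 26.75 kHz, appears at 19.5 kHz.
20 kHz ≤ fs/2 = 26.75 kHz, passes unchanged.
171.3 kHz mod fs = 10.8 kHz.
10.8 kHz ≤ fs/2 = 26.75 kHz, appears at 10.8 kHz.
71.8 kHz mod fs = 18.3 kHz.
18.3 kHz ≤ fs/2 = 26.75 kHz, appears at 18.3 kHz.
125.3 kHz mod fs = 18.3 kHz.
18.3 kHz ≤ fs/2 = 26.75 kHz, appears at 18.3 kHz.
Distinct values: {10.8 kHz, 18.3 kHz, 19.5 kHz, 20 kHz}.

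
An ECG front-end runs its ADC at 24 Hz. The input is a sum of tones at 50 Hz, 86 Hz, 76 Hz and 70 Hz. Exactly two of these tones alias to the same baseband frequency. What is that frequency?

fs/2 = 12 Hz.
50 Hz mod fs = 2 Hz.
2 Hz ≤ fs/2 = 12 Hz, appears at 2 Hz.
86 Hz mod fs = 14 Hz.
14 Hz > fs/2 = 12 Hz, folds to fs − 14 Hz = 10 Hz.
76 Hz mod fs = 4 Hz.
4 Hz ≤ fs/2 = 12 Hz, appears at 4 Hz.
70 Hz mod fs = 22 Hz.
22 Hz > fs/2 = 12 Hz, folds to fs − 22 Hz = 2 Hz.
50 Hz and 70 Hz both map to 2 Hz.

2 Hz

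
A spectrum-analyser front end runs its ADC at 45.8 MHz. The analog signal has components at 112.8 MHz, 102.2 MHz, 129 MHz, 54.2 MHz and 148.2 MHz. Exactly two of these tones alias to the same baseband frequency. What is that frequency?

8.4 MHz

fs/2 = 22.9 MHz.
112.8 MHz mod fs = 21.2 MHz.
21.2 MHz ≤ fs/2 = 22.9 MHz, appears at 21.2 MHz.
102.2 MHz mod fs = 10.6 MHz.
10.6 MHz ≤ fs/2 = 22.9 MHz, appears at 10.6 MHz.
129 MHz mod fs = 37.4 MHz.
37.4 MHz > fs/2 = 22.9 MHz, folds to fs − 37.4 MHz = 8.4 MHz.
54.2 MHz mod fs = 8.4 MHz.
8.4 MHz ≤ fs/2 = 22.9 MHz, appears at 8.4 MHz.
148.2 MHz mod fs = 10.8 MHz.
10.8 MHz ≤ fs/2 = 22.9 MHz, appears at 10.8 MHz.
54.2 MHz and 129 MHz both map to 8.4 MHz.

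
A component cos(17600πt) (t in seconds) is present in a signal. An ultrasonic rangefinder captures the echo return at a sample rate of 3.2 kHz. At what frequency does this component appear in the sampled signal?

ω = 17600π rad/s → f = ω/(2π) = 8800 Hz = 8.8 kHz.
8.8 kHz mod fs = 2.4 kHz.
2.4 kHz > fs/2 = 1.6 kHz, folds to fs − 2.4 kHz = 0.8 kHz.

0.8 kHz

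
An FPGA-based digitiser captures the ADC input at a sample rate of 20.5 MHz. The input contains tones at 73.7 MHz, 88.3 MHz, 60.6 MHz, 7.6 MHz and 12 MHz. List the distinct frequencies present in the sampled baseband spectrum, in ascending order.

0.9 MHz, 6.3 MHz, 7.6 MHz, 8.3 MHz, 8.5 MHz

fs/2 = 10.25 MHz.
73.7 MHz mod fs = 12.2 MHz.
12.2 MHz > fs/2 = 10.25 MHz, folds to fs − 12.2 MHz = 8.3 MHz.
88.3 MHz mod fs = 6.3 MHz.
6.3 MHz ≤ fs/2 = 10.25 MHz, appears at 6.3 MHz.
60.6 MHz mod fs = 19.6 MHz.
19.6 MHz > fs/2 = 10.25 MHz, folds to fs − 19.6 MHz = 0.9 MHz.
7.6 MHz ≤ fs/2 = 10.25 MHz, passes unchanged.
12 MHz > fs/2 = 10.25 MHz, folds to fs − 12 MHz = 8.5 MHz.
Distinct values: {0.9 MHz, 6.3 MHz, 7.6 MHz, 8.3 MHz, 8.5 MHz}.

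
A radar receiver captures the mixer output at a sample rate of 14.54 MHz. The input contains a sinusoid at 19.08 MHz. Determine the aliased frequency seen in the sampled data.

4.54 MHz

19.08 MHz mod fs = 4.54 MHz.
4.54 MHz ≤ fs/2 = 7.27 MHz, appears at 4.54 MHz.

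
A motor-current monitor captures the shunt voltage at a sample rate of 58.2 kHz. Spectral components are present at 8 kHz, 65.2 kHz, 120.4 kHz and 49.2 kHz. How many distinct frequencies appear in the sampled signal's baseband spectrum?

4

fs/2 = 29.1 kHz.
8 kHz ≤ fs/2 = 29.1 kHz, passes unchanged.
65.2 kHz mod fs = 7 kHz.
7 kHz ≤ fs/2 = 29.1 kHz, appears at 7 kHz.
120.4 kHz mod fs = 4 kHz.
4 kHz ≤ fs/2 = 29.1 kHz, appears at 4 kHz.
49.2 kHz > fs/2 = 29.1 kHz, folds to fs − 49.2 kHz = 9 kHz.
Distinct values: {4 kHz, 7 kHz, 8 kHz, 9 kHz} → 4.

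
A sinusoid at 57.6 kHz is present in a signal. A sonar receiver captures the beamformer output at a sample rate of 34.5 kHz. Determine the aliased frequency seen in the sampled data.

11.4 kHz

57.6 kHz mod fs = 23.1 kHz.
23.1 kHz > fs/2 = 17.25 kHz, folds to fs − 23.1 kHz = 11.4 kHz.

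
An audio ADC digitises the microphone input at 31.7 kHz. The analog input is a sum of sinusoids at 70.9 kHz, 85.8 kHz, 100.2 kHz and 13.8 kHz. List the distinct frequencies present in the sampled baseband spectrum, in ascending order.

5.1 kHz, 7.5 kHz, 9.3 kHz, 13.8 kHz

fs/2 = 15.85 kHz.
70.9 kHz mod fs = 7.5 kHz.
7.5 kHz ≤ fs/2 = 15.85 kHz, appears at 7.5 kHz.
85.8 kHz mod fs = 22.4 kHz.
22.4 kHz > fs/2 = 15.85 kHz, folds to fs − 22.4 kHz = 9.3 kHz.
100.2 kHz mod fs = 5.1 kHz.
5.1 kHz ≤ fs/2 = 15.85 kHz, appears at 5.1 kHz.
13.8 kHz ≤ fs/2 = 15.85 kHz, passes unchanged.
Distinct values: {5.1 kHz, 7.5 kHz, 9.3 kHz, 13.8 kHz}.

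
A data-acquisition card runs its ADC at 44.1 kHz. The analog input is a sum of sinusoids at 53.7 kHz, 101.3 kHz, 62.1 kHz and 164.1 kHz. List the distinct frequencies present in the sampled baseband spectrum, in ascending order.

fs/2 = 22.05 kHz.
53.7 kHz mod fs = 9.6 kHz.
9.6 kHz ≤ fs/2 = 22.05 kHz, appears at 9.6 kHz.
101.3 kHz mod fs = 13.1 kHz.
13.1 kHz ≤ fs/2 = 22.05 kHz, appears at 13.1 kHz.
62.1 kHz mod fs = 18 kHz.
18 kHz ≤ fs/2 = 22.05 kHz, appears at 18 kHz.
164.1 kHz mod fs = 31.8 kHz.
31.8 kHz > fs/2 = 22.05 kHz, folds to fs − 31.8 kHz = 12.3 kHz.
Distinct values: {9.6 kHz, 12.3 kHz, 13.1 kHz, 18 kHz}.

9.6 kHz, 12.3 kHz, 13.1 kHz, 18 kHz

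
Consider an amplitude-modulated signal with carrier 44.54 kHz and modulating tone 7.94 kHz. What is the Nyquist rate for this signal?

AM sidebands sit at fc ± fm = 36.6 kHz and 52.48 kHz.
Highest-frequency component: 52.48 kHz.
Nyquist rate = 2 × 52.48 kHz = 104.96 kHz.

104.96 kHz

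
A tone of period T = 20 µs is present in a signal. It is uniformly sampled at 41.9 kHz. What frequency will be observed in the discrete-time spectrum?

8.1 kHz

T = 20 µs → f = 1/T = 50 kHz.
50 kHz mod fs = 8.1 kHz.
8.1 kHz ≤ fs/2 = 20.95 kHz, appears at 8.1 kHz.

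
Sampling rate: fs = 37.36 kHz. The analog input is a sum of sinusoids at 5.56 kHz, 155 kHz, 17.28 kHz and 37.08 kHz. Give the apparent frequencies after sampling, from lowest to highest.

0.28 kHz, 5.56 kHz, 17.28 kHz

fs/2 = 18.68 kHz.
5.56 kHz ≤ fs/2 = 18.68 kHz, passes unchanged.
155 kHz mod fs = 5.56 kHz.
5.56 kHz ≤ fs/2 = 18.68 kHz, appears at 5.56 kHz.
17.28 kHz ≤ fs/2 = 18.68 kHz, passes unchanged.
37.08 kHz > fs/2 = 18.68 kHz, folds to fs − 37.08 kHz = 0.28 kHz.
Distinct values: {0.28 kHz, 5.56 kHz, 17.28 kHz}.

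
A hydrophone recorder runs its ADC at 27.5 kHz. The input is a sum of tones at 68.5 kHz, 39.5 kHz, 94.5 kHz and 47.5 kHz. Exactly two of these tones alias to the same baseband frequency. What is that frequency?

12 kHz

fs/2 = 13.75 kHz.
68.5 kHz mod fs = 13.5 kHz.
13.5 kHz ≤ fs/2 = 13.75 kHz, appears at 13.5 kHz.
39.5 kHz mod fs = 12 kHz.
12 kHz ≤ fs/2 = 13.75 kHz, appears at 12 kHz.
94.5 kHz mod fs = 12 kHz.
12 kHz ≤ fs/2 = 13.75 kHz, appears at 12 kHz.
47.5 kHz mod fs = 20 kHz.
20 kHz > fs/2 = 13.75 kHz, folds to fs − 20 kHz = 7.5 kHz.
39.5 kHz and 94.5 kHz both map to 12 kHz.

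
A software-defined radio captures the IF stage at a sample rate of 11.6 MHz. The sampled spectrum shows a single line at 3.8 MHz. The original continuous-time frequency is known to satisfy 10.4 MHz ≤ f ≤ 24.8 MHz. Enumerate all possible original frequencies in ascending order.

15.4 MHz, 19.4 MHz

Frequencies that alias to 3.8 MHz are k·fs ± 3.8 MHz for integer k ≥ 0.
k=0: 3.8 MHz.
k=1: 7.8 MHz, 15.4 MHz.
k=2: 19.4 MHz, 27 MHz.
k=3: 31 MHz, 38.6 MHz.
Within [10.4 MHz, 24.8 MHz]: 15.4 MHz, 19.4 MHz.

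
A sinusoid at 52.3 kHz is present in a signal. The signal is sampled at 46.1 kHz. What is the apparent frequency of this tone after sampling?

6.2 kHz

52.3 kHz mod fs = 6.2 kHz.
6.2 kHz ≤ fs/2 = 23.05 kHz, appears at 6.2 kHz.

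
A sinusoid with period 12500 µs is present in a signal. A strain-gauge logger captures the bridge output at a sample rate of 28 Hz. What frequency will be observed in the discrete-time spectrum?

4 Hz

T = 12500 µs → f = 1/T = 80 Hz.
80 Hz mod fs = 24 Hz.
24 Hz > fs/2 = 14 Hz, folds to fs − 24 Hz = 4 Hz.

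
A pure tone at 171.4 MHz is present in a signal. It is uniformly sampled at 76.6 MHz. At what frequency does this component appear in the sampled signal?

18.2 MHz

171.4 MHz mod fs = 18.2 MHz.
18.2 MHz ≤ fs/2 = 38.3 MHz, appears at 18.2 MHz.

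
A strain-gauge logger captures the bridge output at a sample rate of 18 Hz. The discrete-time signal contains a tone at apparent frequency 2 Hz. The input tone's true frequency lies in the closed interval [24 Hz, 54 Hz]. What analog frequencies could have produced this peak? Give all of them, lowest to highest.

34 Hz, 38 Hz, 52 Hz

Frequencies that alias to 2 Hz are k·fs ± 2 Hz for integer k ≥ 0.
k=0: 2 Hz.
k=1: 16 Hz, 20 Hz.
k=2: 34 Hz, 38 Hz.
k=3: 52 Hz, 56 Hz.
k=4: 70 Hz, 74 Hz.
Within [24 Hz, 54 Hz]: 34 Hz, 38 Hz, 52 Hz.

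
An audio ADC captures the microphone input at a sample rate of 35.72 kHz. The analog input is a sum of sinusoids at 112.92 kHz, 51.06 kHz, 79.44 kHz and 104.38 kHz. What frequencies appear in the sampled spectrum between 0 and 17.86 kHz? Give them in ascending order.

fs/2 = 17.86 kHz.
112.92 kHz mod fs = 5.76 kHz.
5.76 kHz ≤ fs/2 = 17.86 kHz, appears at 5.76 kHz.
51.06 kHz mod fs = 15.34 kHz.
15.34 kHz ≤ fs/2 = 17.86 kHz, appears at 15.34 kHz.
79.44 kHz mod fs = 8 kHz.
8 kHz ≤ fs/2 = 17.86 kHz, appears at 8 kHz.
104.38 kHz mod fs = 32.94 kHz.
32.94 kHz > fs/2 = 17.86 kHz, folds to fs − 32.94 kHz = 2.78 kHz.
Distinct values: {2.78 kHz, 5.76 kHz, 8 kHz, 15.34 kHz}.

2.78 kHz, 5.76 kHz, 8 kHz, 15.34 kHz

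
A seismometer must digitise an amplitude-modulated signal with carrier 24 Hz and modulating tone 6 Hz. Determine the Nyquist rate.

AM sidebands sit at fc ± fm = 18 Hz and 30 Hz.
Highest-frequency component: 30 Hz.
Nyquist rate = 2 × 30 Hz = 60 Hz.

60 Hz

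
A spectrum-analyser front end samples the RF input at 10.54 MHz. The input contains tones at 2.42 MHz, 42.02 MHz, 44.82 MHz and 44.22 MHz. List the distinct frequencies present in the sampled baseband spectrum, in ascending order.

fs/2 = 5.27 MHz.
2.42 MHz ≤ fs/2 = 5.27 MHz, passes unchanged.
42.02 MHz mod fs = 10.4 MHz.
10.4 MHz > fs/2 = 5.27 MHz, folds to fs − 10.4 MHz = 0.14 MHz.
44.82 MHz mod fs = 2.66 MHz.
2.66 MHz ≤ fs/2 = 5.27 MHz, appears at 2.66 MHz.
44.22 MHz mod fs = 2.06 MHz.
2.06 MHz ≤ fs/2 = 5.27 MHz, appears at 2.06 MHz.
Distinct values: {0.14 MHz, 2.06 MHz, 2.42 MHz, 2.66 MHz}.

0.14 MHz, 2.06 MHz, 2.42 MHz, 2.66 MHz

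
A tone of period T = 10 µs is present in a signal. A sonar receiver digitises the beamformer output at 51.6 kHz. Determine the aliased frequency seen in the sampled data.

T = 10 µs → f = 1/T = 100 kHz.
100 kHz mod fs = 48.4 kHz.
48.4 kHz > fs/2 = 25.8 kHz, folds to fs − 48.4 kHz = 3.2 kHz.

3.2 kHz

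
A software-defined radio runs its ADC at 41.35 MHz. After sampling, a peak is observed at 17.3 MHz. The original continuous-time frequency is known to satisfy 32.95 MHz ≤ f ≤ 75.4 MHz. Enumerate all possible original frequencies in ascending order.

58.65 MHz, 65.4 MHz

Frequencies that alias to 17.3 MHz are k·fs ± 17.3 MHz for integer k ≥ 0.
k=0: 17.3 MHz.
k=1: 24.05 MHz, 58.65 MHz.
k=2: 65.4 MHz, 100 MHz.
k=3: 106.75 MHz, 141.35 MHz.
Within [32.95 MHz, 75.4 MHz]: 58.65 MHz, 65.4 MHz.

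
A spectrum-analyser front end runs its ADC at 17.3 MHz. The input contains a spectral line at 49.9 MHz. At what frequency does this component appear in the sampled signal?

2 MHz

49.9 MHz mod fs = 15.3 MHz.
15.3 MHz > fs/2 = 8.65 MHz, folds to fs − 15.3 MHz = 2 MHz.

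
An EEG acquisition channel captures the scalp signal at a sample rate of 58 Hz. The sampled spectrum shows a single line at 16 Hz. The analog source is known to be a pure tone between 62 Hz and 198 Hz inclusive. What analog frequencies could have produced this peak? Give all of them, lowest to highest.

74 Hz, 100 Hz, 132 Hz, 158 Hz, 190 Hz

Frequencies that alias to 16 Hz are k·fs ± 16 Hz for integer k ≥ 0.
k=0: 16 Hz.
k=1: 42 Hz, 74 Hz.
k=2: 100 Hz, 132 Hz.
k=3: 158 Hz, 190 Hz.
k=4: 216 Hz, 248 Hz.
Within [62 Hz, 198 Hz]: 74 Hz, 100 Hz, 132 Hz, 158 Hz, 190 Hz.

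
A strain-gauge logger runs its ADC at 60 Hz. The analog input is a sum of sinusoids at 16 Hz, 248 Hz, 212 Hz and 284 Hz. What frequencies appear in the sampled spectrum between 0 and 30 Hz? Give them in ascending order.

fs/2 = 30 Hz.
16 Hz ≤ fs/2 = 30 Hz, passes unchanged.
248 Hz mod fs = 8 Hz.
8 Hz ≤ fs/2 = 30 Hz, appears at 8 Hz.
212 Hz mod fs = 32 Hz.
32 Hz > fs/2 = 30 Hz, folds to fs − 32 Hz = 28 Hz.
284 Hz mod fs = 44 Hz.
44 Hz > fs/2 = 30 Hz, folds to fs − 44 Hz = 16 Hz.
Distinct values: {8 Hz, 16 Hz, 28 Hz}.

8 Hz, 16 Hz, 28 Hz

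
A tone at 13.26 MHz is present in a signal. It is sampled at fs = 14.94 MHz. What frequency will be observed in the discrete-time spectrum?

13.26 MHz > fs/2 = 7.47 MHz, folds to fs − 13.26 MHz = 1.68 MHz.

1.68 MHz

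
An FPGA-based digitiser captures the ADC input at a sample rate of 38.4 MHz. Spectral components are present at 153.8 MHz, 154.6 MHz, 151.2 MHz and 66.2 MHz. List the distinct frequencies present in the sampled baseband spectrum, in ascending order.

fs/2 = 19.2 MHz.
153.8 MHz mod fs = 0.2 MHz.
0.2 MHz ≤ fs/2 = 19.2 MHz, appears at 0.2 MHz.
154.6 MHz mod fs = 1 MHz.
1 MHz ≤ fs/2 = 19.2 MHz, appears at 1 MHz.
151.2 MHz mod fs = 36 MHz.
36 MHz > fs/2 = 19.2 MHz, folds to fs − 36 MHz = 2.4 MHz.
66.2 MHz mod fs = 27.8 MHz.
27.8 MHz > fs/2 = 19.2 MHz, folds to fs − 27.8 MHz = 10.6 MHz.
Distinct values: {0.2 MHz, 1 MHz, 2.4 MHz, 10.6 MHz}.

0.2 MHz, 1 MHz, 2.4 MHz, 10.6 MHz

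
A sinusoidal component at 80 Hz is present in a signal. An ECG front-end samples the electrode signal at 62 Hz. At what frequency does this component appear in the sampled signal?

80 Hz mod fs = 18 Hz.
18 Hz ≤ fs/2 = 31 Hz, appears at 18 Hz.

18 Hz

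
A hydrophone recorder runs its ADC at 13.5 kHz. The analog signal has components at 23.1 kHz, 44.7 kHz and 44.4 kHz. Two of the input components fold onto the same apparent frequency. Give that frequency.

fs/2 = 6.75 kHz.
23.1 kHz mod fs = 9.6 kHz.
9.6 kHz > fs/2 = 6.75 kHz, folds to fs − 9.6 kHz = 3.9 kHz.
44.7 kHz mod fs = 4.2 kHz.
4.2 kHz ≤ fs/2 = 6.75 kHz, appears at 4.2 kHz.
44.4 kHz mod fs = 3.9 kHz.
3.9 kHz ≤ fs/2 = 6.75 kHz, appears at 3.9 kHz.
23.1 kHz and 44.4 kHz both map to 3.9 kHz.

3.9 kHz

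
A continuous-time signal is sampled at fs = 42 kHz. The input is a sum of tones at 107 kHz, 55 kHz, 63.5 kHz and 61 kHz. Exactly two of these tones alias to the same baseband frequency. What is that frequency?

19 kHz

fs/2 = 21 kHz.
107 kHz mod fs = 23 kHz.
23 kHz > fs/2 = 21 kHz, folds to fs − 23 kHz = 19 kHz.
55 kHz mod fs = 13 kHz.
13 kHz ≤ fs/2 = 21 kHz, appears at 13 kHz.
63.5 kHz mod fs = 21.5 kHz.
21.5 kHz > fs/2 = 21 kHz, folds to fs − 21.5 kHz = 20.5 kHz.
61 kHz mod fs = 19 kHz.
19 kHz ≤ fs/2 = 21 kHz, appears at 19 kHz.
61 kHz and 107 kHz both map to 19 kHz.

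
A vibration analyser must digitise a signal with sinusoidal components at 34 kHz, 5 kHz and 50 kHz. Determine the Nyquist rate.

Highest-frequency component: 50 kHz.
Nyquist rate = 2 × 50 kHz = 100 kHz.

100 kHz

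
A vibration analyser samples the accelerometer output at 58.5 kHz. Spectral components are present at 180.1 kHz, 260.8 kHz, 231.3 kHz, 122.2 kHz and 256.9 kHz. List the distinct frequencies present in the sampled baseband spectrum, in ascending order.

2.7 kHz, 4.6 kHz, 5.2 kHz, 22.9 kHz, 26.8 kHz

fs/2 = 29.25 kHz.
180.1 kHz mod fs = 4.6 kHz.
4.6 kHz ≤ fs/2 = 29.25 kHz, appears at 4.6 kHz.
260.8 kHz mod fs = 26.8 kHz.
26.8 kHz ≤ fs/2 = 29.25 kHz, appears at 26.8 kHz.
231.3 kHz mod fs = 55.8 kHz.
55.8 kHz > fs/2 = 29.25 kHz, folds to fs − 55.8 kHz = 2.7 kHz.
122.2 kHz mod fs = 5.2 kHz.
5.2 kHz ≤ fs/2 = 29.25 kHz, appears at 5.2 kHz.
256.9 kHz mod fs = 22.9 kHz.
22.9 kHz ≤ fs/2 = 29.25 kHz, appears at 22.9 kHz.
Distinct values: {2.7 kHz, 4.6 kHz, 5.2 kHz, 22.9 kHz, 26.8 kHz}.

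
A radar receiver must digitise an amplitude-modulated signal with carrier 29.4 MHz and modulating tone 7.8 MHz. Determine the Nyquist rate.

AM sidebands sit at fc ± fm = 21.6 MHz and 37.2 MHz.
Highest-frequency component: 37.2 MHz.
Nyquist rate = 2 × 37.2 MHz = 74.4 MHz.

74.4 MHz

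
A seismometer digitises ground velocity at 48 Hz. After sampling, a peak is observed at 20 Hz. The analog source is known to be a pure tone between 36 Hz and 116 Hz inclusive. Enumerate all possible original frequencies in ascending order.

Frequencies that alias to 20 Hz are k·fs ± 20 Hz for integer k ≥ 0.
k=0: 20 Hz.
k=1: 28 Hz, 68 Hz.
k=2: 76 Hz, 116 Hz.
k=3: 124 Hz, 164 Hz.
Within [36 Hz, 116 Hz]: 68 Hz, 76 Hz, 116 Hz.

68 Hz, 76 Hz, 116 Hz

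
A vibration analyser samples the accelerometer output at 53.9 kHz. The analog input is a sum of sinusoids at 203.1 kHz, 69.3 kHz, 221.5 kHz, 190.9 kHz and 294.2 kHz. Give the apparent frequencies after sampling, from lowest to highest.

fs/2 = 26.95 kHz.
203.1 kHz mod fs = 41.4 kHz.
41.4 kHz > fs/2 = 26.95 kHz, folds to fs − 41.4 kHz = 12.5 kHz.
69.3 kHz mod fs = 15.4 kHz.
15.4 kHz ≤ fs/2 = 26.95 kHz, appears at 15.4 kHz.
221.5 kHz mod fs = 5.9 kHz.
5.9 kHz ≤ fs/2 = 26.95 kHz, appears at 5.9 kHz.
190.9 kHz mod fs = 29.2 kHz.
29.2 kHz > fs/2 = 26.95 kHz, folds to fs − 29.2 kHz = 24.7 kHz.
294.2 kHz mod fs = 24.7 kHz.
24.7 kHz ≤ fs/2 = 26.95 kHz, appears at 24.7 kHz.
Distinct values: {5.9 kHz, 12.5 kHz, 15.4 kHz, 24.7 kHz}.

5.9 kHz, 12.5 kHz, 15.4 kHz, 24.7 kHz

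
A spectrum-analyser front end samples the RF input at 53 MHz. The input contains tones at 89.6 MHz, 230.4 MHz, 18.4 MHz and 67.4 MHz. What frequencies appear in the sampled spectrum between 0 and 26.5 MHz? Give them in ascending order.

fs/2 = 26.5 MHz.
89.6 MHz mod fs = 36.6 MHz.
36.6 MHz > fs/2 = 26.5 MHz, folds to fs − 36.6 MHz = 16.4 MHz.
230.4 MHz mod fs = 18.4 MHz.
18.4 MHz ≤ fs/2 = 26.5 MHz, appears at 18.4 MHz.
18.4 MHz ≤ fs/2 = 26.5 MHz, passes unchanged.
67.4 MHz mod fs = 14.4 MHz.
14.4 MHz ≤ fs/2 = 26.5 MHz, appears at 14.4 MHz.
Distinct values: {14.4 MHz, 16.4 MHz, 18.4 MHz}.

14.4 MHz, 16.4 MHz, 18.4 MHz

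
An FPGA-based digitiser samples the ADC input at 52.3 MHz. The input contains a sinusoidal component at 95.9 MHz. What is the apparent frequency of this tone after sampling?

8.7 MHz

95.9 MHz mod fs = 43.6 MHz.
43.6 MHz > fs/2 = 26.15 MHz, folds to fs − 43.6 MHz = 8.7 MHz.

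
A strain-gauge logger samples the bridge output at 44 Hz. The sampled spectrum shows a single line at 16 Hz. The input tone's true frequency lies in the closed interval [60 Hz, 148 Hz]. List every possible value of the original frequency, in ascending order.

Frequencies that alias to 16 Hz are k·fs ± 16 Hz for integer k ≥ 0.
k=0: 16 Hz.
k=1: 28 Hz, 60 Hz.
k=2: 72 Hz, 104 Hz.
k=3: 116 Hz, 148 Hz.
k=4: 160 Hz, 192 Hz.
Within [60 Hz, 148 Hz]: 60 Hz, 72 Hz, 104 Hz, 116 Hz, 148 Hz.

60 Hz, 72 Hz, 104 Hz, 116 Hz, 148 Hz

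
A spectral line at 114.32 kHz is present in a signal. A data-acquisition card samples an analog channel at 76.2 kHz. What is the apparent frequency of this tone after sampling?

114.32 kHz mod fs = 38.12 kHz.
38.12 kHz > fs/2 = 38.1 kHz, folds to fs − 38.12 kHz = 38.08 kHz.

38.08 kHz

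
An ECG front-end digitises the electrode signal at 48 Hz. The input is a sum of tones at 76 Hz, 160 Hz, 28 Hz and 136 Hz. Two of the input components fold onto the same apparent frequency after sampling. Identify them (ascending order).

fs/2 = 24 Hz.
76 Hz mod fs = 28 Hz.
28 Hz > fs/2 = 24 Hz, folds to fs − 28 Hz = 20 Hz.
160 Hz mod fs = 16 Hz.
16 Hz ≤ fs/2 = 24 Hz, appears at 16 Hz.
28 Hz > fs/2 = 24 Hz, folds to fs − 28 Hz = 20 Hz.
136 Hz mod fs = 40 Hz.
40 Hz > fs/2 = 24 Hz, folds to fs − 40 Hz = 8 Hz.
28 Hz and 76 Hz both map to 20 Hz.

28 Hz, 76 Hz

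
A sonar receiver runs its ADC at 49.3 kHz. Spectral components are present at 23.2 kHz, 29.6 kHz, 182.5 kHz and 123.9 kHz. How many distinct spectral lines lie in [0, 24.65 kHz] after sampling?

4

fs/2 = 24.65 kHz.
23.2 kHz ≤ fs/2 = 24.65 kHz, passes unchanged.
29.6 kHz > fs/2 = 24.65 kHz, folds to fs − 29.6 kHz = 19.7 kHz.
182.5 kHz mod fs = 34.6 kHz.
34.6 kHz > fs/2 = 24.65 kHz, folds to fs − 34.6 kHz = 14.7 kHz.
123.9 kHz mod fs = 25.3 kHz.
25.3 kHz > fs/2 = 24.65 kHz, folds to fs − 25.3 kHz = 24 kHz.
Distinct values: {14.7 kHz, 19.7 kHz, 23.2 kHz, 24 kHz} → 4.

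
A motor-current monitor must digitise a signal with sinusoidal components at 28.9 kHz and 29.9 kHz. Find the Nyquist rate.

59.8 kHz

Highest-frequency component: 29.9 kHz.
Nyquist rate = 2 × 29.9 kHz = 59.8 kHz.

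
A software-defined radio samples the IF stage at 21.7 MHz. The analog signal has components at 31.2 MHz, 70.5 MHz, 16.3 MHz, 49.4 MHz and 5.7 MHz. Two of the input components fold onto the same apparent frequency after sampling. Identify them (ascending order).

fs/2 = 10.85 MHz.
31.2 MHz mod fs = 9.5 MHz.
9.5 MHz ≤ fs/2 = 10.85 MHz, appears at 9.5 MHz.
70.5 MHz mod fs = 5.4 MHz.
5.4 MHz ≤ fs/2 = 10.85 MHz, appears at 5.4 MHz.
16.3 MHz > fs/2 = 10.85 MHz, folds to fs − 16.3 MHz = 5.4 MHz.
49.4 MHz mod fs = 6 MHz.
6 MHz ≤ fs/2 = 10.85 MHz, appears at 6 MHz.
5.7 MHz ≤ fs/2 = 10.85 MHz, passes unchanged.
16.3 MHz and 70.5 MHz both map to 5.4 MHz.

16.3 MHz, 70.5 MHz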